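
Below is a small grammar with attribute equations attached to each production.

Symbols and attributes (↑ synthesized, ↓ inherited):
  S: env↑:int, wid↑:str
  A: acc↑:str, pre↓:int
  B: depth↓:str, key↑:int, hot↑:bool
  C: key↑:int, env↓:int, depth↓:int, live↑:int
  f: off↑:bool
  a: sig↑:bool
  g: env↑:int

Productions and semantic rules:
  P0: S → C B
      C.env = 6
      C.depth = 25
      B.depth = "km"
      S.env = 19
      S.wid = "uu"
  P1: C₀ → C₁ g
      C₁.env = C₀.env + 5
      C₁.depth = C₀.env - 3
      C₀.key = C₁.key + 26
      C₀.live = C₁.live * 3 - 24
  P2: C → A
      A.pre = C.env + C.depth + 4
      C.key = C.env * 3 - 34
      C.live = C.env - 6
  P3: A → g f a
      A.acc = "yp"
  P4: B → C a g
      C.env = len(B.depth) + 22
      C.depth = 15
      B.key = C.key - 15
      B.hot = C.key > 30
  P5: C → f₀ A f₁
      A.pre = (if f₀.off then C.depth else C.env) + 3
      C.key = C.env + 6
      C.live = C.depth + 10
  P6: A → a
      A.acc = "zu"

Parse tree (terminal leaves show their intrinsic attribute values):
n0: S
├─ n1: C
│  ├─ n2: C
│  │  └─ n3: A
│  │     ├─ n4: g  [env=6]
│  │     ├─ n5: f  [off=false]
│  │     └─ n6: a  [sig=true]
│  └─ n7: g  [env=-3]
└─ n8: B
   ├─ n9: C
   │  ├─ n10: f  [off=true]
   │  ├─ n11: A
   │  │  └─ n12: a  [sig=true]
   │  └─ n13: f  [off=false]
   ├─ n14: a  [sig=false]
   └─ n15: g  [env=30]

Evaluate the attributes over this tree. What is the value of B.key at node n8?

1. n1.env = 6  [6]
2. n1.depth = 25  [25]
3. n2.env = 11  [C₀.env + 5]
4. n2.depth = 3  [C₀.env - 3]
5. n3.pre = 18  [C.env + C.depth + 4]
6. n4.env = 6  [terminal]
7. n5.off = false  [terminal]
8. n6.sig = true  [terminal]
9. n3.acc = "yp"  ["yp"]
10. n2.key = -1  [C.env * 3 - 34]
11. n2.live = 5  [C.env - 6]
12. n7.env = -3  [terminal]
13. n1.key = 25  [C₁.key + 26]
14. n1.live = -9  [C₁.live * 3 - 24]
15. n8.depth = "km"  ["km"]
16. n9.env = 24  [len(B.depth) + 22]
17. n9.depth = 15  [15]
18. n10.off = true  [terminal]
19. n11.pre = 18  [(if f₀.off then C.depth else C.env) + 3]
20. n12.sig = true  [terminal]
21. n11.acc = "zu"  ["zu"]
22. n13.off = false  [terminal]
23. n9.key = 30  [C.env + 6]
24. n9.live = 25  [C.depth + 10]
25. n14.sig = false  [terminal]
26. n15.env = 30  [terminal]
27. n8.key = 15  [C.key - 15]
28. n8.hot = false  [C.key > 30]
29. n0.env = 19  [19]
30. n0.wid = "uu"  ["uu"]

15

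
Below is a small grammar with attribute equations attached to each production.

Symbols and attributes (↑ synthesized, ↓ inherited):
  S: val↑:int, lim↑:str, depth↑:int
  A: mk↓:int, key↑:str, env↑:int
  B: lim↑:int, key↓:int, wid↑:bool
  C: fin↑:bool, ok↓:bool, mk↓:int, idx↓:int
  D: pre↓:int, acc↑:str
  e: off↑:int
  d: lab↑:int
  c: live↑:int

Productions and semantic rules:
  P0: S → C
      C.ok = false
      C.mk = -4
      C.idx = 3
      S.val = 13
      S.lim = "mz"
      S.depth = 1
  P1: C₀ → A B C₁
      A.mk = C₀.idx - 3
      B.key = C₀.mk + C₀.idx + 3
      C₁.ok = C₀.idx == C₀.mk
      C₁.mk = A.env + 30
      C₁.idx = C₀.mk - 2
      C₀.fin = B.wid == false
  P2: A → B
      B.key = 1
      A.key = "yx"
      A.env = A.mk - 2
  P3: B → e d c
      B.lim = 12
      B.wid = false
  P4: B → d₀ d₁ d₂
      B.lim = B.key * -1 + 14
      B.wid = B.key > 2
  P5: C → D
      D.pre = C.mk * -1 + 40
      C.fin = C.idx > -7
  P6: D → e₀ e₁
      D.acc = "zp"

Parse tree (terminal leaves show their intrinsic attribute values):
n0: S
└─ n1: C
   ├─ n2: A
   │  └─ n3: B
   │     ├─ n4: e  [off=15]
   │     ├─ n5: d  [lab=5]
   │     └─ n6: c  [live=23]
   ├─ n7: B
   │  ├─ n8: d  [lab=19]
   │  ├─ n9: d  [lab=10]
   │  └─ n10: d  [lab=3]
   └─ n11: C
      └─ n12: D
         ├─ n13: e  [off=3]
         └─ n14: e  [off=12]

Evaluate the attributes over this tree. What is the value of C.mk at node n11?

28

1. n1.ok = false  [false]
2. n1.mk = -4  [-4]
3. n1.idx = 3  [3]
4. n2.mk = 0  [C₀.idx - 3]
5. n3.key = 1  [1]
6. n4.off = 15  [terminal]
7. n5.lab = 5  [terminal]
8. n6.live = 23  [terminal]
9. n3.lim = 12  [12]
10. n3.wid = false  [false]
11. n2.key = "yx"  ["yx"]
12. n2.env = -2  [A.mk - 2]
13. n7.key = 2  [C₀.mk + C₀.idx + 3]
14. n8.lab = 19  [terminal]
15. n9.lab = 10  [terminal]
16. n10.lab = 3  [terminal]
17. n7.lim = 12  [B.key * -1 + 14]
18. n7.wid = false  [B.key > 2]
19. n11.ok = false  [C₀.idx == C₀.mk]
20. n11.mk = 28  [A.env + 30]
21. n11.idx = -6  [C₀.mk - 2]
22. n12.pre = 12  [C.mk * -1 + 40]
23. n13.off = 3  [terminal]
24. n14.off = 12  [terminal]
25. n12.acc = "zp"  ["zp"]
26. n11.fin = true  [C.idx > -7]
27. n1.fin = true  [B.wid == false]
28. n0.val = 13  [13]
29. n0.lim = "mz"  ["mz"]
30. n0.depth = 1  [1]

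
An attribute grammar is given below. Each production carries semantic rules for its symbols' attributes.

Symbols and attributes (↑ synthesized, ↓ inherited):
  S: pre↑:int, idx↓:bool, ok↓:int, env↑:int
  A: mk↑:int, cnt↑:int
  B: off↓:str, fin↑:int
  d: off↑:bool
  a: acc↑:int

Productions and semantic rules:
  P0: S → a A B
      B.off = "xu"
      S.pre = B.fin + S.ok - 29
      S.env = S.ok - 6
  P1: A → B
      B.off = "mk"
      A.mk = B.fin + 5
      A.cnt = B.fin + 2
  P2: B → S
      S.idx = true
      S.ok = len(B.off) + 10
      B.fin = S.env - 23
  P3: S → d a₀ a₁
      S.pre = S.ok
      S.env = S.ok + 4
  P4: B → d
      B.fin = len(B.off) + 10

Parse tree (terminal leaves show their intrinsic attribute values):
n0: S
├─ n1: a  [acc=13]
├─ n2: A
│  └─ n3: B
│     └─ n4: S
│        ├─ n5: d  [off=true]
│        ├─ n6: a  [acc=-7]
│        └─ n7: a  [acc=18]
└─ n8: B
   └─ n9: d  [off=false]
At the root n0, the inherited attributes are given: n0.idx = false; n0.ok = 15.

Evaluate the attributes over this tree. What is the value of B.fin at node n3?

1. n0.idx = false  [given at root]
2. n0.ok = 15  [given at root]
3. n1.acc = 13  [terminal]
4. n3.off = "mk"  ["mk"]
5. n4.idx = true  [true]
6. n4.ok = 12  [len(B.off) + 10]
7. n5.off = true  [terminal]
8. n6.acc = -7  [terminal]
9. n7.acc = 18  [terminal]
10. n4.pre = 12  [S.ok]
11. n4.env = 16  [S.ok + 4]
12. n3.fin = -7  [S.env - 23]
13. n2.mk = -2  [B.fin + 5]
14. n2.cnt = -5  [B.fin + 2]
15. n8.off = "xu"  ["xu"]
16. n9.off = false  [terminal]
17. n8.fin = 12  [len(B.off) + 10]
18. n0.pre = -2  [B.fin + S.ok - 29]
19. n0.env = 9  [S.ok - 6]

-7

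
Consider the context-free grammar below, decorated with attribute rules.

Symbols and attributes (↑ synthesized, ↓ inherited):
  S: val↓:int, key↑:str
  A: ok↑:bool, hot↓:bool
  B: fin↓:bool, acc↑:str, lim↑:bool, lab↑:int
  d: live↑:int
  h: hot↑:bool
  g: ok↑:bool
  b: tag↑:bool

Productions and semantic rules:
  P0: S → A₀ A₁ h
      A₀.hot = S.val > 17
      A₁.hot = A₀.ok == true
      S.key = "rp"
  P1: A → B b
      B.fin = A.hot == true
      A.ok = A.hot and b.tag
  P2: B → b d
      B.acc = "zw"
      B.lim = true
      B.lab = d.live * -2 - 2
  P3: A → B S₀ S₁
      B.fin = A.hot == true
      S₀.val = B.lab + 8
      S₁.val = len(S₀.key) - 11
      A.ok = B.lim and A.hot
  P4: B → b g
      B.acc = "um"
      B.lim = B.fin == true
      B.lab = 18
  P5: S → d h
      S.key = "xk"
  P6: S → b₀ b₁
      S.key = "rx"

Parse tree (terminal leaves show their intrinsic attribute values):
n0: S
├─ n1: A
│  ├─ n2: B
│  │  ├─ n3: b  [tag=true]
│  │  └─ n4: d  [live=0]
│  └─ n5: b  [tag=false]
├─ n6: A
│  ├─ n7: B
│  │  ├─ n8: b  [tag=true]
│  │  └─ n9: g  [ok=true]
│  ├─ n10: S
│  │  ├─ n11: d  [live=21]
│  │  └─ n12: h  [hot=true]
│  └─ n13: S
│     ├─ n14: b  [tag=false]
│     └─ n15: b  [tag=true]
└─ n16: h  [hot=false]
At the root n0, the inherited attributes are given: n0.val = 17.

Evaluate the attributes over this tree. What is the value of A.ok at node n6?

1. n0.val = 17  [given at root]
2. n1.hot = false  [S.val > 17]
3. n2.fin = false  [A.hot == true]
4. n3.tag = true  [terminal]
5. n4.live = 0  [terminal]
6. n2.acc = "zw"  ["zw"]
7. n2.lim = true  [true]
8. n2.lab = -2  [d.live * -2 - 2]
9. n5.tag = false  [terminal]
10. n1.ok = false  [A.hot and b.tag]
11. n6.hot = false  [A₀.ok == true]
12. n7.fin = false  [A.hot == true]
13. n8.tag = true  [terminal]
14. n9.ok = true  [terminal]
15. n7.acc = "um"  ["um"]
16. n7.lim = false  [B.fin == true]
17. n7.lab = 18  [18]
18. n10.val = 26  [B.lab + 8]
19. n11.live = 21  [terminal]
20. n12.hot = true  [terminal]
21. n10.key = "xk"  ["xk"]
22. n13.val = -9  [len(S₀.key) - 11]
23. n14.tag = false  [terminal]
24. n15.tag = true  [terminal]
25. n13.key = "rx"  ["rx"]
26. n6.ok = false  [B.lim and A.hot]
27. n16.hot = false  [terminal]
28. n0.key = "rp"  ["rp"]

false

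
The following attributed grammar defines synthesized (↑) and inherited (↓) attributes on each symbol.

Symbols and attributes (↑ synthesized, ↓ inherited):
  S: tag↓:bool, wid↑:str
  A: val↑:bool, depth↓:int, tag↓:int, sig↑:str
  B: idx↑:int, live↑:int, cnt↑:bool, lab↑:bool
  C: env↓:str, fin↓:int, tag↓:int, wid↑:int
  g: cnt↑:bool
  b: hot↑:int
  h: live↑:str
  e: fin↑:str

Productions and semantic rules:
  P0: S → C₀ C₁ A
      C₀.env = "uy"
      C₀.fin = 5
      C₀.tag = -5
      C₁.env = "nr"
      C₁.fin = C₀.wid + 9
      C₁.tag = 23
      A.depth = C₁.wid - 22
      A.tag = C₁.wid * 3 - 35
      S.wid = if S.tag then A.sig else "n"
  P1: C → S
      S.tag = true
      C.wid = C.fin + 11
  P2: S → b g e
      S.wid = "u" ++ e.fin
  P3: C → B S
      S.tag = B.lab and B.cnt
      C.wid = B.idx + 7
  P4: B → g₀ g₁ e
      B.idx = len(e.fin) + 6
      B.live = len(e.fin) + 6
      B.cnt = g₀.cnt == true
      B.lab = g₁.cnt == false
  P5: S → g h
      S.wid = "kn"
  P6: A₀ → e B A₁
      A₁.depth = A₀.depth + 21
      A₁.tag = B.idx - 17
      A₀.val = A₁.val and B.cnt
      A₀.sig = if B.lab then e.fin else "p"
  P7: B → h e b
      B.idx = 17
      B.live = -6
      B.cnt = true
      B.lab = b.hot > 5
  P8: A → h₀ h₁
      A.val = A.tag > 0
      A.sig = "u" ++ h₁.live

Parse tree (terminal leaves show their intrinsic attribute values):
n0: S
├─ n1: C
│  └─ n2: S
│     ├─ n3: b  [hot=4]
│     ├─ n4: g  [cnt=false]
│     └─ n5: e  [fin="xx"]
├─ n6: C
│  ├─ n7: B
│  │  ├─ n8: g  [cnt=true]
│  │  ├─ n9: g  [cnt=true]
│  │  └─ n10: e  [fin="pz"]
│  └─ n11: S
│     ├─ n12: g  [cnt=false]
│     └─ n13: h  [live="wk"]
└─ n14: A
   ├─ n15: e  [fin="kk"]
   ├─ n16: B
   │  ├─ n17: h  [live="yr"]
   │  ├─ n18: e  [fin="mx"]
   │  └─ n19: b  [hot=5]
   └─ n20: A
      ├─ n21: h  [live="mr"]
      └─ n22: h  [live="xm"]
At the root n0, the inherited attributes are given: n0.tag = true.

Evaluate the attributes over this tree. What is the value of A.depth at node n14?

1. n0.tag = true  [given at root]
2. n1.env = "uy"  ["uy"]
3. n1.fin = 5  [5]
4. n1.tag = -5  [-5]
5. n2.tag = true  [true]
6. n3.hot = 4  [terminal]
7. n4.cnt = false  [terminal]
8. n5.fin = "xx"  [terminal]
9. n2.wid = "uxx"  ["u" ++ e.fin]
10. n1.wid = 16  [C.fin + 11]
11. n6.env = "nr"  ["nr"]
12. n6.fin = 25  [C₀.wid + 9]
13. n6.tag = 23  [23]
14. n8.cnt = true  [terminal]
15. n9.cnt = true  [terminal]
16. n10.fin = "pz"  [terminal]
17. n7.idx = 8  [len(e.fin) + 6]
18. n7.live = 8  [len(e.fin) + 6]
19. n7.cnt = true  [g₀.cnt == true]
20. n7.lab = false  [g₁.cnt == false]
21. n11.tag = false  [B.lab and B.cnt]
22. n12.cnt = false  [terminal]
23. n13.live = "wk"  [terminal]
24. n11.wid = "kn"  ["kn"]
25. n6.wid = 15  [B.idx + 7]
26. n14.depth = -7  [C₁.wid - 22]
27. n14.tag = 10  [C₁.wid * 3 - 35]
28. n15.fin = "kk"  [terminal]
29. n17.live = "yr"  [terminal]
30. n18.fin = "mx"  [terminal]
31. n19.hot = 5  [terminal]
32. n16.idx = 17  [17]
33. n16.live = -6  [-6]
34. n16.cnt = true  [true]
35. n16.lab = false  [b.hot > 5]
36. n20.depth = 14  [A₀.depth + 21]
37. n20.tag = 0  [B.idx - 17]
38. n21.live = "mr"  [terminal]
39. n22.live = "xm"  [terminal]
40. n20.val = false  [A.tag > 0]
41. n20.sig = "uxm"  ["u" ++ h₁.live]
42. n14.val = false  [A₁.val and B.cnt]
43. n14.sig = "p"  [if B.lab then e.fin else "p"]
44. n0.wid = "p"  [if S.tag then A.sig else "n"]

-7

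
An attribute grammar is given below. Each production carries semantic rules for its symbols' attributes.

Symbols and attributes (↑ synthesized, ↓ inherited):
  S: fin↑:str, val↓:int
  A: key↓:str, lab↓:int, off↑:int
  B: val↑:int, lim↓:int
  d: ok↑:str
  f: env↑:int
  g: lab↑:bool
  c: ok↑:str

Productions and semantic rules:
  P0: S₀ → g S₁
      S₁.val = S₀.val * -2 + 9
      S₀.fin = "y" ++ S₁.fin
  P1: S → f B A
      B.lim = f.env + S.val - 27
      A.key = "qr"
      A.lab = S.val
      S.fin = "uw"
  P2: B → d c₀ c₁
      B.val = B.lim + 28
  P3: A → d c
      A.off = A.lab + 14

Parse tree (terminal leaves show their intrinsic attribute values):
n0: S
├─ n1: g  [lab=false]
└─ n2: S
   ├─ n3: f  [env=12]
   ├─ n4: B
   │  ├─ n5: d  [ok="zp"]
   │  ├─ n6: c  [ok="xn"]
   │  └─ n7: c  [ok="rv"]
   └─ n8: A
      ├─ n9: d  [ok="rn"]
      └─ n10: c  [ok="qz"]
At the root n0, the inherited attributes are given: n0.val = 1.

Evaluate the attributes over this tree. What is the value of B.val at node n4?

20

1. n0.val = 1  [given at root]
2. n1.lab = false  [terminal]
3. n2.val = 7  [S₀.val * -2 + 9]
4. n3.env = 12  [terminal]
5. n4.lim = -8  [f.env + S.val - 27]
6. n5.ok = "zp"  [terminal]
7. n6.ok = "xn"  [terminal]
8. n7.ok = "rv"  [terminal]
9. n4.val = 20  [B.lim + 28]
10. n8.key = "qr"  ["qr"]
11. n8.lab = 7  [S.val]
12. n9.ok = "rn"  [terminal]
13. n10.ok = "qz"  [terminal]
14. n8.off = 21  [A.lab + 14]
15. n2.fin = "uw"  ["uw"]
16. n0.fin = "yuw"  ["y" ++ S₁.fin]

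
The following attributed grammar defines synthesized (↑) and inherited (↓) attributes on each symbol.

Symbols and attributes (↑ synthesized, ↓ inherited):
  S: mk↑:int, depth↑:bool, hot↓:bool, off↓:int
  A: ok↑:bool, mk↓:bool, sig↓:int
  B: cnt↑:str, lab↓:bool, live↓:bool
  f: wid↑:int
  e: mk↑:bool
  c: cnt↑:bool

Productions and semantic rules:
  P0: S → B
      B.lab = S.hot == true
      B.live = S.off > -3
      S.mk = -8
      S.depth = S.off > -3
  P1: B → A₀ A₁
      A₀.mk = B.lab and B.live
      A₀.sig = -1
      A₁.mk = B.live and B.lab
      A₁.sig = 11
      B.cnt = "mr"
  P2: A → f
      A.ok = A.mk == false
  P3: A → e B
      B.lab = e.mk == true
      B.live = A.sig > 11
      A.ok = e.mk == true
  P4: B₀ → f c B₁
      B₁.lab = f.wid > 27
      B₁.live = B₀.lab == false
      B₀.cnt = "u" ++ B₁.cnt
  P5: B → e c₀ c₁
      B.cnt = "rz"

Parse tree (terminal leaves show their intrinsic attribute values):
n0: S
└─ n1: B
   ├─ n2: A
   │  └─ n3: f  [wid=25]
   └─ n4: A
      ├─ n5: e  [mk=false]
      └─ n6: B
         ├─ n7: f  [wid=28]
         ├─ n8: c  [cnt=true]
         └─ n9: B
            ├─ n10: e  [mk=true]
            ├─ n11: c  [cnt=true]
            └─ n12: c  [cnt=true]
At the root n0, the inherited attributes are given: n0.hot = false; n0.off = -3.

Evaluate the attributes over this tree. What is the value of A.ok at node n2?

1. n0.hot = false  [given at root]
2. n0.off = -3  [given at root]
3. n1.lab = false  [S.hot == true]
4. n1.live = false  [S.off > -3]
5. n2.mk = false  [B.lab and B.live]
6. n2.sig = -1  [-1]
7. n3.wid = 25  [terminal]
8. n2.ok = true  [A.mk == false]
9. n4.mk = false  [B.live and B.lab]
10. n4.sig = 11  [11]
11. n5.mk = false  [terminal]
12. n6.lab = false  [e.mk == true]
13. n6.live = false  [A.sig > 11]
14. n7.wid = 28  [terminal]
15. n8.cnt = true  [terminal]
16. n9.lab = true  [f.wid > 27]
17. n9.live = true  [B₀.lab == false]
18. n10.mk = true  [terminal]
19. n11.cnt = true  [terminal]
20. n12.cnt = true  [terminal]
21. n9.cnt = "rz"  ["rz"]
22. n6.cnt = "urz"  ["u" ++ B₁.cnt]
23. n4.ok = false  [e.mk == true]
24. n1.cnt = "mr"  ["mr"]
25. n0.mk = -8  [-8]
26. n0.depth = false  [S.off > -3]

true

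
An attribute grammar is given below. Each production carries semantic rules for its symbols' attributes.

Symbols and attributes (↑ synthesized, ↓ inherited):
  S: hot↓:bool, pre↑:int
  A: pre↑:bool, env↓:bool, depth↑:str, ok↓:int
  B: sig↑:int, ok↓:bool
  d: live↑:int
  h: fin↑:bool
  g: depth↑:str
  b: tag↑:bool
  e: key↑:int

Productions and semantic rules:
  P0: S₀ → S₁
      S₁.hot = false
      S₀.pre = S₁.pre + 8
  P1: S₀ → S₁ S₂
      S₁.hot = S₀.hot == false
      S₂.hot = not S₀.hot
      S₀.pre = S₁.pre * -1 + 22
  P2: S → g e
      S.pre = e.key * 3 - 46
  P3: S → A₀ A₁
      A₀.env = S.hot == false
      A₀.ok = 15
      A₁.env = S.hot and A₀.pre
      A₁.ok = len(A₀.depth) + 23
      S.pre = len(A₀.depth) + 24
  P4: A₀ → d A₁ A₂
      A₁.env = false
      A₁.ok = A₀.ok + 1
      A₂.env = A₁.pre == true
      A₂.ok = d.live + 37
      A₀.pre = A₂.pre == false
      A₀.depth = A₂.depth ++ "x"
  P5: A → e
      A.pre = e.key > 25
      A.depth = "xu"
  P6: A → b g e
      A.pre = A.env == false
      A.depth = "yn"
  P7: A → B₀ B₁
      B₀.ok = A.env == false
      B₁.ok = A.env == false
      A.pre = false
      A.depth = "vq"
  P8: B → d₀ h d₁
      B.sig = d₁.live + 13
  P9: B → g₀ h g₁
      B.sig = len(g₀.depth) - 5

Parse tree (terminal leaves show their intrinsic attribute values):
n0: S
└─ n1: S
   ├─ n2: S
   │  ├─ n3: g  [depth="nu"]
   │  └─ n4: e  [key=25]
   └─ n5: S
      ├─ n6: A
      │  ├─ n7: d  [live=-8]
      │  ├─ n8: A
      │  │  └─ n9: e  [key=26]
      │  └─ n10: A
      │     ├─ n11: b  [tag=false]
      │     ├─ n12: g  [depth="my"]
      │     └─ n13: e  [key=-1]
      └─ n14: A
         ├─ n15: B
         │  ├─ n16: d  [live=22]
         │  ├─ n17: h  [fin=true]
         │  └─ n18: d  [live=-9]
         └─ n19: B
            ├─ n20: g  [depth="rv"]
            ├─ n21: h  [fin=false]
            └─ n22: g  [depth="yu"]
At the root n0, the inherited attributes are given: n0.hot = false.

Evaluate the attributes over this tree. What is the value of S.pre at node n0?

1. n0.hot = false  [given at root]
2. n1.hot = false  [false]
3. n2.hot = true  [S₀.hot == false]
4. n3.depth = "nu"  [terminal]
5. n4.key = 25  [terminal]
6. n2.pre = 29  [e.key * 3 - 46]
7. n5.hot = true  [not S₀.hot]
8. n6.env = false  [S.hot == false]
9. n6.ok = 15  [15]
10. n7.live = -8  [terminal]
11. n8.env = false  [false]
12. n8.ok = 16  [A₀.ok + 1]
13. n9.key = 26  [terminal]
14. n8.pre = true  [e.key > 25]
15. n8.depth = "xu"  ["xu"]
16. n10.env = true  [A₁.pre == true]
17. n10.ok = 29  [d.live + 37]
18. n11.tag = false  [terminal]
19. n12.depth = "my"  [terminal]
20. n13.key = -1  [terminal]
21. n10.pre = false  [A.env == false]
22. n10.depth = "yn"  ["yn"]
23. n6.pre = true  [A₂.pre == false]
24. n6.depth = "ynx"  [A₂.depth ++ "x"]
25. n14.env = true  [S.hot and A₀.pre]
26. n14.ok = 26  [len(A₀.depth) + 23]
27. n15.ok = false  [A.env == false]
28. n16.live = 22  [terminal]
29. n17.fin = true  [terminal]
30. n18.live = -9  [terminal]
31. n15.sig = 4  [d₁.live + 13]
32. n19.ok = false  [A.env == false]
33. n20.depth = "rv"  [terminal]
34. n21.fin = false  [terminal]
35. n22.depth = "yu"  [terminal]
36. n19.sig = -3  [len(g₀.depth) - 5]
37. n14.pre = false  [false]
38. n14.depth = "vq"  ["vq"]
39. n5.pre = 27  [len(A₀.depth) + 24]
40. n1.pre = -7  [S₁.pre * -1 + 22]
41. n0.pre = 1  [S₁.pre + 8]

1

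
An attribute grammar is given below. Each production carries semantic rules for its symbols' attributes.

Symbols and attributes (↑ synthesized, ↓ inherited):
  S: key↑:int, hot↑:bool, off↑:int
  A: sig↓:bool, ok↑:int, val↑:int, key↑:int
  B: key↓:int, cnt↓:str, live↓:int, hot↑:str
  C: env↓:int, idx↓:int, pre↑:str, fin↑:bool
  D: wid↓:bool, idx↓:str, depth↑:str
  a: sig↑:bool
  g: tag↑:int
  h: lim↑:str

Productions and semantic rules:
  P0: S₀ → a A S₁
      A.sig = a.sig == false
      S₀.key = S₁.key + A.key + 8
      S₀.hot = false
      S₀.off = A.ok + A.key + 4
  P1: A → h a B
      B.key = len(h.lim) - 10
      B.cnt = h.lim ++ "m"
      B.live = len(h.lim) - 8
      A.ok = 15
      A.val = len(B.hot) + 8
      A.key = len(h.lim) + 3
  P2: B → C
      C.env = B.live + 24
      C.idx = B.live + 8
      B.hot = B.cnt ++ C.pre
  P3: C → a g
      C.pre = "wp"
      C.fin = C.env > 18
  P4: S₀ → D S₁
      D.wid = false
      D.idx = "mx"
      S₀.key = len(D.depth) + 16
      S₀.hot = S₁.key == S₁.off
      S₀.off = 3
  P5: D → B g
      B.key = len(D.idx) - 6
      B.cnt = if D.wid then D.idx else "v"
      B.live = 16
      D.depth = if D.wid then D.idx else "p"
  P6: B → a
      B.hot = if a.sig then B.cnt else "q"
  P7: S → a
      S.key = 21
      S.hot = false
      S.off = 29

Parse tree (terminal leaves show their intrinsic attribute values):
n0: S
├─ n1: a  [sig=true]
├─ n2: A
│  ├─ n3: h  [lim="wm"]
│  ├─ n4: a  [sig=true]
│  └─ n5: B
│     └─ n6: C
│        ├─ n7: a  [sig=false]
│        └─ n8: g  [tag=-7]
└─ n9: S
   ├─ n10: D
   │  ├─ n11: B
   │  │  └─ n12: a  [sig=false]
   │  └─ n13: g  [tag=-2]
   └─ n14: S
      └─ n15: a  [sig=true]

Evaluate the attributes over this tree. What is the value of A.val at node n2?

1. n1.sig = true  [terminal]
2. n2.sig = false  [a.sig == false]
3. n3.lim = "wm"  [terminal]
4. n4.sig = true  [terminal]
5. n5.key = -8  [len(h.lim) - 10]
6. n5.cnt = "wmm"  [h.lim ++ "m"]
7. n5.live = -6  [len(h.lim) - 8]
8. n6.env = 18  [B.live + 24]
9. n6.idx = 2  [B.live + 8]
10. n7.sig = false  [terminal]
11. n8.tag = -7  [terminal]
12. n6.pre = "wp"  ["wp"]
13. n6.fin = false  [C.env > 18]
14. n5.hot = "wmmwp"  [B.cnt ++ C.pre]
15. n2.ok = 15  [15]
16. n2.val = 13  [len(B.hot) + 8]
17. n2.key = 5  [len(h.lim) + 3]
18. n10.wid = false  [false]
19. n10.idx = "mx"  ["mx"]
20. n11.key = -4  [len(D.idx) - 6]
21. n11.cnt = "v"  [if D.wid then D.idx else "v"]
22. n11.live = 16  [16]
23. n12.sig = false  [terminal]
24. n11.hot = "q"  [if a.sig then B.cnt else "q"]
25. n13.tag = -2  [terminal]
26. n10.depth = "p"  [if D.wid then D.idx else "p"]
27. n15.sig = true  [terminal]
28. n14.key = 21  [21]
29. n14.hot = false  [false]
30. n14.off = 29  [29]
31. n9.key = 17  [len(D.depth) + 16]
32. n9.hot = false  [S₁.key == S₁.off]
33. n9.off = 3  [3]
34. n0.key = 30  [S₁.key + A.key + 8]
35. n0.hot = false  [false]
36. n0.off = 24  [A.ok + A.key + 4]

13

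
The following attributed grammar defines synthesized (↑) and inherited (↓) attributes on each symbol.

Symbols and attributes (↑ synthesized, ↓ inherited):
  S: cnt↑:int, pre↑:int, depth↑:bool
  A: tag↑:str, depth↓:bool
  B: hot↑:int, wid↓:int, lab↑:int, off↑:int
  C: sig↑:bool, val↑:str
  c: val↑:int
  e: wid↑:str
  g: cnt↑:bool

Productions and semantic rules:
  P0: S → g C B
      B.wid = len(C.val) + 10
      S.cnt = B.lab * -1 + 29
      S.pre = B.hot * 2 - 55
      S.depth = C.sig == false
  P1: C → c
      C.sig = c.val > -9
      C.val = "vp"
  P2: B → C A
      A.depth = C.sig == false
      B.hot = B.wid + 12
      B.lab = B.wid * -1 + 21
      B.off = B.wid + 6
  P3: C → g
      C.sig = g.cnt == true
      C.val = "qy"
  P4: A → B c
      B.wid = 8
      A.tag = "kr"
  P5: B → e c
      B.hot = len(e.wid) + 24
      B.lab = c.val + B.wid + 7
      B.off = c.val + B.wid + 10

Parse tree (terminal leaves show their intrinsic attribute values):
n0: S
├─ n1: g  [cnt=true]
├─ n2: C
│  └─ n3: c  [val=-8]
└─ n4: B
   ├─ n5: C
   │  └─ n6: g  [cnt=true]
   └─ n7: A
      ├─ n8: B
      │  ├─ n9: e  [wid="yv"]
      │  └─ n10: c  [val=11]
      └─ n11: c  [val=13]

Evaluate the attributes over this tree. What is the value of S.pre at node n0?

1. n1.cnt = true  [terminal]
2. n3.val = -8  [terminal]
3. n2.sig = true  [c.val > -9]
4. n2.val = "vp"  ["vp"]
5. n4.wid = 12  [len(C.val) + 10]
6. n6.cnt = true  [terminal]
7. n5.sig = true  [g.cnt == true]
8. n5.val = "qy"  ["qy"]
9. n7.depth = false  [C.sig == false]
10. n8.wid = 8  [8]
11. n9.wid = "yv"  [terminal]
12. n10.val = 11  [terminal]
13. n8.hot = 26  [len(e.wid) + 24]
14. n8.lab = 26  [c.val + B.wid + 7]
15. n8.off = 29  [c.val + B.wid + 10]
16. n11.val = 13  [terminal]
17. n7.tag = "kr"  ["kr"]
18. n4.hot = 24  [B.wid + 12]
19. n4.lab = 9  [B.wid * -1 + 21]
20. n4.off = 18  [B.wid + 6]
21. n0.cnt = 20  [B.lab * -1 + 29]
22. n0.pre = -7  [B.hot * 2 - 55]
23. n0.depth = false  [C.sig == false]

-7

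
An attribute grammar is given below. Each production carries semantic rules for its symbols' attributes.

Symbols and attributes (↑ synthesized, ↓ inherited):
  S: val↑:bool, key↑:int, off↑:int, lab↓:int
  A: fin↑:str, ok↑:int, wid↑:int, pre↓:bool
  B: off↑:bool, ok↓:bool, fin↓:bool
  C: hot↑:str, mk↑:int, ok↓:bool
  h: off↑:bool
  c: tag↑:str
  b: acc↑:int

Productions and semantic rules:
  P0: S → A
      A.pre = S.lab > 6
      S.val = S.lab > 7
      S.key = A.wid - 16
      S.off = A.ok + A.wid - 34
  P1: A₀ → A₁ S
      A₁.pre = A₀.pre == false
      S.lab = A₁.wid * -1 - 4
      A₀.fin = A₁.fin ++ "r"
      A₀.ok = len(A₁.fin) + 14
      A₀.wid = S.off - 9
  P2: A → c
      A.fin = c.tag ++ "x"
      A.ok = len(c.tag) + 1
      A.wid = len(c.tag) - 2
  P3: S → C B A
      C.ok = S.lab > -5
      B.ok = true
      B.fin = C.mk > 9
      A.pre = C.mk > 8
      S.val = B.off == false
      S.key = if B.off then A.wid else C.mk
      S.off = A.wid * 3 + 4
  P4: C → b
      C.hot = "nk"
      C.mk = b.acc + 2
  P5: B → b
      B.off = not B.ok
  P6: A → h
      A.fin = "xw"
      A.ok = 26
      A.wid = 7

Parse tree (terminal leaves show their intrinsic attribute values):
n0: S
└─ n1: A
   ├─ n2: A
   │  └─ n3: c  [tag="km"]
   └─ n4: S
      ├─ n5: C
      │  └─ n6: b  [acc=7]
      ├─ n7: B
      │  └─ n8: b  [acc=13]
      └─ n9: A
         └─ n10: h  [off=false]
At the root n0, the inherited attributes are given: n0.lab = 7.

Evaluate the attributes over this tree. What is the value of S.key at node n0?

1. n0.lab = 7  [given at root]
2. n1.pre = true  [S.lab > 6]
3. n2.pre = false  [A₀.pre == false]
4. n3.tag = "km"  [terminal]
5. n2.fin = "kmx"  [c.tag ++ "x"]
6. n2.ok = 3  [len(c.tag) + 1]
7. n2.wid = 0  [len(c.tag) - 2]
8. n4.lab = -4  [A₁.wid * -1 - 4]
9. n5.ok = true  [S.lab > -5]
10. n6.acc = 7  [terminal]
11. n5.hot = "nk"  ["nk"]
12. n5.mk = 9  [b.acc + 2]
13. n7.ok = true  [true]
14. n7.fin = false  [C.mk > 9]
15. n8.acc = 13  [terminal]
16. n7.off = false  [not B.ok]
17. n9.pre = true  [C.mk > 8]
18. n10.off = false  [terminal]
19. n9.fin = "xw"  ["xw"]
20. n9.ok = 26  [26]
21. n9.wid = 7  [7]
22. n4.val = true  [B.off == false]
23. n4.key = 9  [if B.off then A.wid else C.mk]
24. n4.off = 25  [A.wid * 3 + 4]
25. n1.fin = "kmxr"  [A₁.fin ++ "r"]
26. n1.ok = 17  [len(A₁.fin) + 14]
27. n1.wid = 16  [S.off - 9]
28. n0.val = false  [S.lab > 7]
29. n0.key = 0  [A.wid - 16]
30. n0.off = -1  [A.ok + A.wid - 34]

0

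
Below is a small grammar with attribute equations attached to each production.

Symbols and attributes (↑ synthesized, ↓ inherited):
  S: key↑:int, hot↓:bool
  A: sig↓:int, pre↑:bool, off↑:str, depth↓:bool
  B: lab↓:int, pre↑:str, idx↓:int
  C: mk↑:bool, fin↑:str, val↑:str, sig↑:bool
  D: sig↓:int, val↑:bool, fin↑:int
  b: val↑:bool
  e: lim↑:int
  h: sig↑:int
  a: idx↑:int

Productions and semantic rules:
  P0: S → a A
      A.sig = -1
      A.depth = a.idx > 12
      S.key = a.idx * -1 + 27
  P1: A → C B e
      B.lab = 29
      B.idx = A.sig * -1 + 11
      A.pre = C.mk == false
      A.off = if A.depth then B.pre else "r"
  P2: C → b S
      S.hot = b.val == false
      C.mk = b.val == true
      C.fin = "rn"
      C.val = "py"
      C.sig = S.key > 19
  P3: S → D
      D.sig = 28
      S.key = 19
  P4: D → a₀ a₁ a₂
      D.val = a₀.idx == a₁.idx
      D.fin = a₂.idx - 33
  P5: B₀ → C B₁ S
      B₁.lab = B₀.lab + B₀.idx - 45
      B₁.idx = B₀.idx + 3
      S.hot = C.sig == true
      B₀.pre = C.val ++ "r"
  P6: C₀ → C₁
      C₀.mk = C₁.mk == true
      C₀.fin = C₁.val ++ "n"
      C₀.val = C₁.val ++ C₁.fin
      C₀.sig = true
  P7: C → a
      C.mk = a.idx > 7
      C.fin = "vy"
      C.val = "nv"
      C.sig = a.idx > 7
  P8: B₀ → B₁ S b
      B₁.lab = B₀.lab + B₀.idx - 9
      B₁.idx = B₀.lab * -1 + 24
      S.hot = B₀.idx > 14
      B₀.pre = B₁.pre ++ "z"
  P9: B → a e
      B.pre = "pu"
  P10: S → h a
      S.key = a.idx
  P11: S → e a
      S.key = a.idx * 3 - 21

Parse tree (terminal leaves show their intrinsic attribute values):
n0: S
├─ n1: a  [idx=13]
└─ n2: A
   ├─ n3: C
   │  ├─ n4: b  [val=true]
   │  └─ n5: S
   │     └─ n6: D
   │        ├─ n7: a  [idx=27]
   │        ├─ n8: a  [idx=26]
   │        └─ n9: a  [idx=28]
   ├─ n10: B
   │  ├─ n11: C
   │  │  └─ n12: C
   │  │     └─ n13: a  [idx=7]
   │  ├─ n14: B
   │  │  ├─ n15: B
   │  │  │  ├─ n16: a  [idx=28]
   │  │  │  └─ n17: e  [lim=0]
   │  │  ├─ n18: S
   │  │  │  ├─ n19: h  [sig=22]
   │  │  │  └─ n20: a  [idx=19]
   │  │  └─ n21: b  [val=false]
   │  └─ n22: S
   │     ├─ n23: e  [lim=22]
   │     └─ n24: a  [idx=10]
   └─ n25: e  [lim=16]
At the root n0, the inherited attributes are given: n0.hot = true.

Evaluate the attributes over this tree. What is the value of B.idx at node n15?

28

1. n0.hot = true  [given at root]
2. n1.idx = 13  [terminal]
3. n2.sig = -1  [-1]
4. n2.depth = true  [a.idx > 12]
5. n4.val = true  [terminal]
6. n5.hot = false  [b.val == false]
7. n6.sig = 28  [28]
8. n7.idx = 27  [terminal]
9. n8.idx = 26  [terminal]
10. n9.idx = 28  [terminal]
11. n6.val = false  [a₀.idx == a₁.idx]
12. n6.fin = -5  [a₂.idx - 33]
13. n5.key = 19  [19]
14. n3.mk = true  [b.val == true]
15. n3.fin = "rn"  ["rn"]
16. n3.val = "py"  ["py"]
17. n3.sig = false  [S.key > 19]
18. n10.lab = 29  [29]
19. n10.idx = 12  [A.sig * -1 + 11]
20. n13.idx = 7  [terminal]
21. n12.mk = false  [a.idx > 7]
22. n12.fin = "vy"  ["vy"]
23. n12.val = "nv"  ["nv"]
24. n12.sig = false  [a.idx > 7]
25. n11.mk = false  [C₁.mk == true]
26. n11.fin = "nvn"  [C₁.val ++ "n"]
27. n11.val = "nvvy"  [C₁.val ++ C₁.fin]
28. n11.sig = true  [true]
29. n14.lab = -4  [B₀.lab + B₀.idx - 45]
30. n14.idx = 15  [B₀.idx + 3]
31. n15.lab = 2  [B₀.lab + B₀.idx - 9]
32. n15.idx = 28  [B₀.lab * -1 + 24]
33. n16.idx = 28  [terminal]
34. n17.lim = 0  [terminal]
35. n15.pre = "pu"  ["pu"]
36. n18.hot = true  [B₀.idx > 14]
37. n19.sig = 22  [terminal]
38. n20.idx = 19  [terminal]
39. n18.key = 19  [a.idx]
40. n21.val = false  [terminal]
41. n14.pre = "puz"  [B₁.pre ++ "z"]
42. n22.hot = true  [C.sig == true]
43. n23.lim = 22  [terminal]
44. n24.idx = 10  [terminal]
45. n22.key = 9  [a.idx * 3 - 21]
46. n10.pre = "nvvyr"  [C.val ++ "r"]
47. n25.lim = 16  [terminal]
48. n2.pre = false  [C.mk == false]
49. n2.off = "nvvyr"  [if A.depth then B.pre else "r"]
50. n0.key = 14  [a.idx * -1 + 27]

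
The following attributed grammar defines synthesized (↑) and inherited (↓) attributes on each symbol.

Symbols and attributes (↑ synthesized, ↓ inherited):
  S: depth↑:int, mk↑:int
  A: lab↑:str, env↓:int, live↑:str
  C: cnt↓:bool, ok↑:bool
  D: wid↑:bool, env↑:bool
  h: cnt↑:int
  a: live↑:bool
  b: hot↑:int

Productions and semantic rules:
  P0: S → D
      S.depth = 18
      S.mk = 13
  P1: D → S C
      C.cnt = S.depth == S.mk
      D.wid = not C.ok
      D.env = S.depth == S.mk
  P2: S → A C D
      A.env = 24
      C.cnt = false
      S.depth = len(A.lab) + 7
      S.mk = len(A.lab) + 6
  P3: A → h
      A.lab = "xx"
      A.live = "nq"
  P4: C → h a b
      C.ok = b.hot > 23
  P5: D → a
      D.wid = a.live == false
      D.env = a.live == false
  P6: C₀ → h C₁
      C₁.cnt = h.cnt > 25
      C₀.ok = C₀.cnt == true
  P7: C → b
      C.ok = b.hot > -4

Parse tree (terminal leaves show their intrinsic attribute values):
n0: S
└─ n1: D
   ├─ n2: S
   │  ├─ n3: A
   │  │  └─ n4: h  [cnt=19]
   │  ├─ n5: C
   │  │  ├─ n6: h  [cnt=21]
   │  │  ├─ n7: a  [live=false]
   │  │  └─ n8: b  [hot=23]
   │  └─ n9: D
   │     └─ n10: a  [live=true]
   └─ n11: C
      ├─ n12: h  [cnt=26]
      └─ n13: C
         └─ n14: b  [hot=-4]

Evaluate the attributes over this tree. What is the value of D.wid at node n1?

1. n3.env = 24  [24]
2. n4.cnt = 19  [terminal]
3. n3.lab = "xx"  ["xx"]
4. n3.live = "nq"  ["nq"]
5. n5.cnt = false  [false]
6. n6.cnt = 21  [terminal]
7. n7.live = false  [terminal]
8. n8.hot = 23  [terminal]
9. n5.ok = false  [b.hot > 23]
10. n10.live = true  [terminal]
11. n9.wid = false  [a.live == false]
12. n9.env = false  [a.live == false]
13. n2.depth = 9  [len(A.lab) + 7]
14. n2.mk = 8  [len(A.lab) + 6]
15. n11.cnt = false  [S.depth == S.mk]
16. n12.cnt = 26  [terminal]
17. n13.cnt = true  [h.cnt > 25]
18. n14.hot = -4  [terminal]
19. n13.ok = false  [b.hot > -4]
20. n11.ok = false  [C₀.cnt == true]
21. n1.wid = true  [not C.ok]
22. n1.env = false  [S.depth == S.mk]
23. n0.depth = 18  [18]
24. n0.mk = 13  [13]

true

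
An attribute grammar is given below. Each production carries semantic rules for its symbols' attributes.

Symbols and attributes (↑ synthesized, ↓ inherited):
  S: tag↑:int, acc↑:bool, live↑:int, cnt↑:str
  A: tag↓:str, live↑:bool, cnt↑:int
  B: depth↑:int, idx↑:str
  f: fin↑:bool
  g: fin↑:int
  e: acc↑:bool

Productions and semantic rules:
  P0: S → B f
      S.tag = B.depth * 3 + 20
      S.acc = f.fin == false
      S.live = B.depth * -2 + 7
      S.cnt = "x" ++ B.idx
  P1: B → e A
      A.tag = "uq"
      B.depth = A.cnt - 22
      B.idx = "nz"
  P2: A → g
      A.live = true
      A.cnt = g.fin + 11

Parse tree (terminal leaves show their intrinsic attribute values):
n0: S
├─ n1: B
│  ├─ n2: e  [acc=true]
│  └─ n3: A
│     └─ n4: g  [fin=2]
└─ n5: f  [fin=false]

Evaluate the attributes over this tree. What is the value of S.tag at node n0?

-7

1. n2.acc = true  [terminal]
2. n3.tag = "uq"  ["uq"]
3. n4.fin = 2  [terminal]
4. n3.live = true  [true]
5. n3.cnt = 13  [g.fin + 11]
6. n1.depth = -9  [A.cnt - 22]
7. n1.idx = "nz"  ["nz"]
8. n5.fin = false  [terminal]
9. n0.tag = -7  [B.depth * 3 + 20]
10. n0.acc = true  [f.fin == false]
11. n0.live = 25  [B.depth * -2 + 7]
12. n0.cnt = "xnz"  ["x" ++ B.idx]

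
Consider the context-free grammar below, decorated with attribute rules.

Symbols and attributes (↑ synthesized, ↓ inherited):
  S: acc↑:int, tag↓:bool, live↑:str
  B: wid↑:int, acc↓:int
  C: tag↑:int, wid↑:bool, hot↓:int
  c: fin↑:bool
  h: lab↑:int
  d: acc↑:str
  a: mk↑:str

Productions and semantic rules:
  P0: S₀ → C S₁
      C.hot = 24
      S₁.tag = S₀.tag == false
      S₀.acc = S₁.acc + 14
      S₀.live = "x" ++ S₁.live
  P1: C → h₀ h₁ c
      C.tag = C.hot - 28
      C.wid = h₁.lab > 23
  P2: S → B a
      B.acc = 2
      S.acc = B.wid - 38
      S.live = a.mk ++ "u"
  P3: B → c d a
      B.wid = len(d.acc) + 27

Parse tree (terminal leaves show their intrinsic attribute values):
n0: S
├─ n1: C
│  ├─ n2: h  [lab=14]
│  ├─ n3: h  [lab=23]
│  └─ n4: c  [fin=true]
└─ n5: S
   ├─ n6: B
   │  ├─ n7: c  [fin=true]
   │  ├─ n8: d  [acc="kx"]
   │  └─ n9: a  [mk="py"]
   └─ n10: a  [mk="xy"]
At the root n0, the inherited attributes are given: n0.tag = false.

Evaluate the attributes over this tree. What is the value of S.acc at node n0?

1. n0.tag = false  [given at root]
2. n1.hot = 24  [24]
3. n2.lab = 14  [terminal]
4. n3.lab = 23  [terminal]
5. n4.fin = true  [terminal]
6. n1.tag = -4  [C.hot - 28]
7. n1.wid = false  [h₁.lab > 23]
8. n5.tag = true  [S₀.tag == false]
9. n6.acc = 2  [2]
10. n7.fin = true  [terminal]
11. n8.acc = "kx"  [terminal]
12. n9.mk = "py"  [terminal]
13. n6.wid = 29  [len(d.acc) + 27]
14. n10.mk = "xy"  [terminal]
15. n5.acc = -9  [B.wid - 38]
16. n5.live = "xyu"  [a.mk ++ "u"]
17. n0.acc = 5  [S₁.acc + 14]
18. n0.live = "xxyu"  ["x" ++ S₁.live]

5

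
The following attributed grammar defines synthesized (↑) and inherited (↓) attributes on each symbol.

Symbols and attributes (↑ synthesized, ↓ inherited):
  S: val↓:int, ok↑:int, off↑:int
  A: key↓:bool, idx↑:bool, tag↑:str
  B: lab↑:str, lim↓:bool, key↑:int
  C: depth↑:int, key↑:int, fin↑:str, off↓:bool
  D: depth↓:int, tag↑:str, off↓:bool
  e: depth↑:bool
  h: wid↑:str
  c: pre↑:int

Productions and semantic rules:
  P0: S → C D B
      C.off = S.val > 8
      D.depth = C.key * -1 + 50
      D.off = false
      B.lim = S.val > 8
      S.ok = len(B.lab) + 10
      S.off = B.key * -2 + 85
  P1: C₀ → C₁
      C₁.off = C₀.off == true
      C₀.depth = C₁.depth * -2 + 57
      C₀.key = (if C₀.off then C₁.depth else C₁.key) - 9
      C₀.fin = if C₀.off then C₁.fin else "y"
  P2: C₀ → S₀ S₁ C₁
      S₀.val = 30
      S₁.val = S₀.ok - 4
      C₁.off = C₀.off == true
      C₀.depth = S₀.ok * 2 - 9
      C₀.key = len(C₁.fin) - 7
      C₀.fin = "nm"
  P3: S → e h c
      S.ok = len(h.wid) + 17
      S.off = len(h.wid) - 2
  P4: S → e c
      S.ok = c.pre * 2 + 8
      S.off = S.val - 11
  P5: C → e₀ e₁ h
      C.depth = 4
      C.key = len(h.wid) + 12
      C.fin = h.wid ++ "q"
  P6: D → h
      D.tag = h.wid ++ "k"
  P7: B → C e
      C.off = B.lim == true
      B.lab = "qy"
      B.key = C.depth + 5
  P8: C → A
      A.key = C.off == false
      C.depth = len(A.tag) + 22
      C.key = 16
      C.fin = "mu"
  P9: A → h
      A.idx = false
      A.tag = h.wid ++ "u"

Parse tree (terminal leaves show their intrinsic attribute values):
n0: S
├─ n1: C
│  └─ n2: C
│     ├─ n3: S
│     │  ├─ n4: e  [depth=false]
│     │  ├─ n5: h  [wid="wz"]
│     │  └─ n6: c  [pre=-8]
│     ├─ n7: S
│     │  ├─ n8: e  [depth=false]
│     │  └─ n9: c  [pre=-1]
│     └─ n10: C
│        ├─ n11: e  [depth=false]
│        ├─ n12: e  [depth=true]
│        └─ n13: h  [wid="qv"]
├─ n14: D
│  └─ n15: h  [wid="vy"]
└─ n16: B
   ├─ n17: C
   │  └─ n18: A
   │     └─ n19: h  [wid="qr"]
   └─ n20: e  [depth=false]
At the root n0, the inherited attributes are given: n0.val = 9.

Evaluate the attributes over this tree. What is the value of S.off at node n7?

4

1. n0.val = 9  [given at root]
2. n1.off = true  [S.val > 8]
3. n2.off = true  [C₀.off == true]
4. n3.val = 30  [30]
5. n4.depth = false  [terminal]
6. n5.wid = "wz"  [terminal]
7. n6.pre = -8  [terminal]
8. n3.ok = 19  [len(h.wid) + 17]
9. n3.off = 0  [len(h.wid) - 2]
10. n7.val = 15  [S₀.ok - 4]
11. n8.depth = false  [terminal]
12. n9.pre = -1  [terminal]
13. n7.ok = 6  [c.pre * 2 + 8]
14. n7.off = 4  [S.val - 11]
15. n10.off = true  [C₀.off == true]
16. n11.depth = false  [terminal]
17. n12.depth = true  [terminal]
18. n13.wid = "qv"  [terminal]
19. n10.depth = 4  [4]
20. n10.key = 14  [len(h.wid) + 12]
21. n10.fin = "qvq"  [h.wid ++ "q"]
22. n2.depth = 29  [S₀.ok * 2 - 9]
23. n2.key = -4  [len(C₁.fin) - 7]
24. n2.fin = "nm"  ["nm"]
25. n1.depth = -1  [C₁.depth * -2 + 57]
26. n1.key = 20  [(if C₀.off then C₁.depth else C₁.key) - 9]
27. n1.fin = "nm"  [if C₀.off then C₁.fin else "y"]
28. n14.depth = 30  [C.key * -1 + 50]
29. n14.off = false  [false]
30. n15.wid = "vy"  [terminal]
31. n14.tag = "vyk"  [h.wid ++ "k"]
32. n16.lim = true  [S.val > 8]
33. n17.off = true  [B.lim == true]
34. n18.key = false  [C.off == false]
35. n19.wid = "qr"  [terminal]
36. n18.idx = false  [false]
37. n18.tag = "qru"  [h.wid ++ "u"]
38. n17.depth = 25  [len(A.tag) + 22]
39. n17.key = 16  [16]
40. n17.fin = "mu"  ["mu"]
41. n20.depth = false  [terminal]
42. n16.lab = "qy"  ["qy"]
43. n16.key = 30  [C.depth + 5]
44. n0.ok = 12  [len(B.lab) + 10]
45. n0.off = 25  [B.key * -2 + 85]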